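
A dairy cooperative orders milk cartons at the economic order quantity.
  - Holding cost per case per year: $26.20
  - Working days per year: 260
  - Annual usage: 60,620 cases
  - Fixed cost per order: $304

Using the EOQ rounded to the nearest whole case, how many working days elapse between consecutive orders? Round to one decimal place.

5.1 days

Optimal lot size Q* = (2 × 60,620 × $304 / $26.2)^½ ≈ 1,186.07 → Q = 1,186 cases
Days between orders = 260 / (D/Q) = 260 / 51.113 ≈ 5.087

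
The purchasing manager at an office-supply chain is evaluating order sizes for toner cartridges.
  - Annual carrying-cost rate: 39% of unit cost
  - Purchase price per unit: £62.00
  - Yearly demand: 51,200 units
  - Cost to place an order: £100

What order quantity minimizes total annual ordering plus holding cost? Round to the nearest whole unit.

651 units

Carrying cost H = £62 × 39% = £24.1800/unit/yr
EOQ = √(2DS/H) = √(2 × 51,200 × 100 / 24.18)
    = √(423,490.49) ≈ 650.76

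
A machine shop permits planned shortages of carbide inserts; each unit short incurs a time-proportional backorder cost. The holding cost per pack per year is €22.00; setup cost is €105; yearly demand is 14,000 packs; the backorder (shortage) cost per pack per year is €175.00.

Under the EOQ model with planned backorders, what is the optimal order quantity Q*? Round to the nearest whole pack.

Q* = √(2DS/H) · √((H + b)/b)
   = √(2 × 14,000 × 105 / 22) · √((22 + 175) / 175)
   = 365.563 × 1.0610 ≈ 387.86

388 packs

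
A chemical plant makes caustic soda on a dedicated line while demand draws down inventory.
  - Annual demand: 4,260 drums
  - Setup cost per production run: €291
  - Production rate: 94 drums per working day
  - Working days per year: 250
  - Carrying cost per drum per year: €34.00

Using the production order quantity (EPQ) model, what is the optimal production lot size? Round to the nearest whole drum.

298 drums

d = 4,260/250 = 17.0400 drums/day;  effective holding cost H(1 − d/p) = 34·(1 − 17.0400/94) = 27.83660
Q* = √(2DS / H_eff) = √(2·4,260·291 / 27.83660) ≈ 298.44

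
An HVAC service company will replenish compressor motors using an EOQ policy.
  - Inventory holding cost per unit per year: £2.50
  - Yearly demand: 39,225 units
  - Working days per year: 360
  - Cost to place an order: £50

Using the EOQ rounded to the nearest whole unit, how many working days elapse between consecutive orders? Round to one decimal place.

2DS/H = 2·39,225·50/2.5 = 1,569,000.00
EOQ = √1,569,000.00 ≈ 1,252.60 → Q = 1,253 units
Cycle time = (working days × Q)/D = (360 × 1,253) / 39,225 = 11.500 days

11.5 days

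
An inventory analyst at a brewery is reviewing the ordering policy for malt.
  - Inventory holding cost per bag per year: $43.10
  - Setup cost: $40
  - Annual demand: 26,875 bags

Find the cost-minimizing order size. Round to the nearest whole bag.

223 bags

2DS/H = 2·26,875·40/43.1 = 49,883.99
EOQ = √49,883.99 ≈ 223.35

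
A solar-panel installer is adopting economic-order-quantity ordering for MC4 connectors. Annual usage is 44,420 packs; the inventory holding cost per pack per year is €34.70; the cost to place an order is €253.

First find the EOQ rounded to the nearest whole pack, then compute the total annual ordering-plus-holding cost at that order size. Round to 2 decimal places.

€27,927.32

Q* = √(2·D·S / H) = √(2·44,420·253 / 34.7) = √647,738.3 ≈ 804.82 → Q = 805 packs
Ordering: D/Q × S = 44,420/805 × €253 = €13,960.57
Holding:  Q/2 × H = 805/2 × €34.7 = €13,966.75
Total = €13,960.57 + €13,966.75 = €27,927.32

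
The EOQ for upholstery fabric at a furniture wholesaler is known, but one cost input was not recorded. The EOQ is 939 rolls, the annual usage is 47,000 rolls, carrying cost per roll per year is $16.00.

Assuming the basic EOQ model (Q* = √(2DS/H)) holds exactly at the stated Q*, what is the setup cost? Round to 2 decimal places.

$150.08

From Q* = √(2DS/H) ⇒ Q*² = 2DS/H.
S = Q²H / (2D) = 939² × 16 / (2 × 47,000) = 150.0802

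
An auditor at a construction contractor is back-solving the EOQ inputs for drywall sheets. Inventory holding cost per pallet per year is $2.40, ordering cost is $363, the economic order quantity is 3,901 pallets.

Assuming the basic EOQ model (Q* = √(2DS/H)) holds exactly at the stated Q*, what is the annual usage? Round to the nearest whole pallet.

50,307 pallets per year

Since Q* = (2DS/H)^½, squaring gives Q*²·H = 2DS.
D = Q²H / (2S) = 3,901² × 2.4 / (2 × 363) = 50,306.78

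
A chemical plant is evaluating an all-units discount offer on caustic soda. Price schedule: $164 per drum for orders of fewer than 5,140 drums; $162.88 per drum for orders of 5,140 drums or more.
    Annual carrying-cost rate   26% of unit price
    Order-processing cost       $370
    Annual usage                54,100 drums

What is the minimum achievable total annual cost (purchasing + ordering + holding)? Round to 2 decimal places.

H₁ = 26%×$164 = $42.6400;  H₂ = 26%×$162.88 = $42.3488
EOQ₁ = √(2×54,100×370/42.6400) = 968.96  (< 5,140, feasible at tier 1)
EOQ₂ = √(2×54,100×370/42.3488) = 972.29  (< 5,140 → use Q = 5,140 at tier-2 price)
TC(tier 1 (EOQ₁), Q≈969.0) = $8,913,716.46
TC(tier 2, Q≈5,140.0) = $8,924,538.77
Minimum at tier 1 (EOQ₁): $8,913,716.46

$8,913,716.46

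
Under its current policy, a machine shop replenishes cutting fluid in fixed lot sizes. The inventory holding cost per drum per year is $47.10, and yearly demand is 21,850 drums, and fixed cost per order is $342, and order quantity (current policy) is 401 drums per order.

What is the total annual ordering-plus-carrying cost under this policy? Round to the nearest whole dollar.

$28,079

Annual ordering cost = (D/Q)·S = (21,850/401) × 342 = $18,635.16
Annual holding cost  = (Q/2)·H = (401/2) × 47.1 = $9,443.55
Total = $18,635.16 + $9,443.55 = $28,078.71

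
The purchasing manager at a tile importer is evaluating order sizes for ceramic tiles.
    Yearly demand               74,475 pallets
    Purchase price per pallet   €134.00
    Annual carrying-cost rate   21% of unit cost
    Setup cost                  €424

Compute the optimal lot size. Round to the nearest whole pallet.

Carrying cost H = €134 × 21% = €28.1400/pallet/yr
Q* = √(2·D·S / H) = √(2·74,475·424 / 28.14) = √2,244,307.0 ≈ 1,498.10

1,498 pallets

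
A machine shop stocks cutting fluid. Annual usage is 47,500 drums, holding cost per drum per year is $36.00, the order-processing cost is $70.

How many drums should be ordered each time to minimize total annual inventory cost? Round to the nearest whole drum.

2DS/H = 2·47,500·70/36 = 184,722.22
EOQ = √184,722.22 ≈ 429.79

430 drums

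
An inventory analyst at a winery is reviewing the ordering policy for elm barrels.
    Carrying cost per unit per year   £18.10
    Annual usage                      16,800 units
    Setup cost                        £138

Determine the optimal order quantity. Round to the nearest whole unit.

Q* = √(2·D·S / H) = √(2·16,800·138 / 18.1) = √256,176.8 ≈ 506.14

506 units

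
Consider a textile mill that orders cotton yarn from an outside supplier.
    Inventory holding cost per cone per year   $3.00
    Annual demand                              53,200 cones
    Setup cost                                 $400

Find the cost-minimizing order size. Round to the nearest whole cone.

3,767 cones

EOQ = √(2DS/H) = √(2 × 53,200 × 400 / 3)
    = √(14,186,666.67) ≈ 3,766.52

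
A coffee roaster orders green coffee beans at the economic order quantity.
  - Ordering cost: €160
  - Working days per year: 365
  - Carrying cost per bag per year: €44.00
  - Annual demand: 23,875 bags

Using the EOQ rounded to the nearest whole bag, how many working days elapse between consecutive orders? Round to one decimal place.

6.4 days

Optimal lot size Q* = (2 × 23,875 × €160 / €44)^½ ≈ 416.70 → Q = 417 bags
T = Q/D × 365 days = 417/23,875 × 365 = 6.375 days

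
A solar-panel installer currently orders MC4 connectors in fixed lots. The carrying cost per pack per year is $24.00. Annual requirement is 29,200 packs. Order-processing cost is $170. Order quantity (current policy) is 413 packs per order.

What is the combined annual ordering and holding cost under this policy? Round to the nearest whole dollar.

Ordering: D/Q × S = 29,200/413 × $170 = $12,019.37
Holding:  Q/2 × H = 413/2 × $24 = $4,956.00
Total = $12,019.37 + $4,956.00 = $16,975.37

$16,975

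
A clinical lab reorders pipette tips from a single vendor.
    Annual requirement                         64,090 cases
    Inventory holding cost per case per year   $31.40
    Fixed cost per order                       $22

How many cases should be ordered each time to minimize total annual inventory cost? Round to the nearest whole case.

2DS/H = 2·64,090·22/31.4 = 89,807.64
EOQ = √89,807.64 ≈ 299.68

300 cases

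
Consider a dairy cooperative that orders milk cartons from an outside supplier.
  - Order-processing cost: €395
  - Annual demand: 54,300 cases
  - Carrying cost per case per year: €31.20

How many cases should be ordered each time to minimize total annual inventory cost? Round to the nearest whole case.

1,173 cases

Q* = √(2·D·S / H) = √(2·54,300·395 / 31.2) = √1,374,903.8 ≈ 1,172.56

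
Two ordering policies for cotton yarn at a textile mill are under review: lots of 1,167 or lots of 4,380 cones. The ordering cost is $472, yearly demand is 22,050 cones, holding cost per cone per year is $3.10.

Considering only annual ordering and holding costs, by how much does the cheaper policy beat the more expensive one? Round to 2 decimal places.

$1,561.94

Annual cost at Q: ordering D·S/Q plus holding Q·H/2.
TC(1,167) = (22,050/1,167)×472 + (1,167/2)×3.1 = $10,727.10
TC(4,380) = (22,050/4,380)×472 + (4,380/2)×3.1 = $9,165.16
|ΔTC| = |$10,727.10 − $9,165.16| = $1,561.94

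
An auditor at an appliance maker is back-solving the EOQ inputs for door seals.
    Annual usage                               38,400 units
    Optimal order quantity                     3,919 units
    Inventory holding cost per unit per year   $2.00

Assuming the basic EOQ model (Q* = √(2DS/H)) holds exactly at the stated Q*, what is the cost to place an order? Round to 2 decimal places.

$399.96

From Q* = √(2DS/H) ⇒ Q*² = 2DS/H.
S = Q²H / (2D) = 3,919² × 2 / (2 × 38,400) = 399.9625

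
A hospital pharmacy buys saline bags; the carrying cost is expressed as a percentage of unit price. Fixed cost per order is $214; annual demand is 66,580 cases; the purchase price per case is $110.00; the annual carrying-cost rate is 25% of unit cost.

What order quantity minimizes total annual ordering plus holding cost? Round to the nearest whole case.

H = i·C = 0.25 × $110 = $27.5000 per case-year
EOQ = √(2DS/H) = √(2 × 66,580 × 214 / 27.5)
    = √(1,036,226.91) ≈ 1,017.95

1,018 cases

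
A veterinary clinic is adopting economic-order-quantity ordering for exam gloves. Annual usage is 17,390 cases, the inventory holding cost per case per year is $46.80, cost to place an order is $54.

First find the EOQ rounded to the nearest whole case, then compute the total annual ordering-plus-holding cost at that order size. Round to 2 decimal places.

EOQ = √(2DS/H) = √(2 × 17,390 × 54 / 46.8)
    = √(40,130.77) ≈ 200.33 → Q = 200 cases
Orders/yr = 17,390/200 = 86.950; ordering cost = 86.950 × $54 = $4,695.30
Average inventory = 200/2 = 100; holding cost = 100 × $46.8 = $4,680.00
Total = $4,695.30 + $4,680.00 = $9,375.30

$9,375.30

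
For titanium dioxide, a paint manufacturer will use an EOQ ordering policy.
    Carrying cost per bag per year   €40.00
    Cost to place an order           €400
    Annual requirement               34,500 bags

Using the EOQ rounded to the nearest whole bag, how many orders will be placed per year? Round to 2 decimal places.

EOQ = √(2DS/H) = √(2 × 34,500 × 400 / 40)
    = √(690,000.00) ≈ 830.66 → Q = 831
Orders per year = D/Q = 34,500 / 831 = 41.516

41.52 orders per year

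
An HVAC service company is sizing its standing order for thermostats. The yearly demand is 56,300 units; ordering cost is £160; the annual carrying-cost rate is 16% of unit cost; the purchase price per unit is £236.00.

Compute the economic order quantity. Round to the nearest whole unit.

Holding cost per unit per year: H = 16% × £236 = £37.7600
EOQ = √(2DS/H) = √(2 × 56,300 × 160 / 37.76)
    = √(477,118.64) ≈ 690.74

691 units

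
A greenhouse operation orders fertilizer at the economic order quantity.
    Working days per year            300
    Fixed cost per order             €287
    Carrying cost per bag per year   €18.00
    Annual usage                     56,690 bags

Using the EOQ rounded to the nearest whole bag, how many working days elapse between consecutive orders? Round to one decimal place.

7.1 days

Optimal lot size Q* = (2 × 56,690 × €287 / €18)^½ ≈ 1,344.54 → Q = 1,345 bags
Cycle time = (working days × Q)/D = (300 × 1,345) / 56,690 = 7.118 days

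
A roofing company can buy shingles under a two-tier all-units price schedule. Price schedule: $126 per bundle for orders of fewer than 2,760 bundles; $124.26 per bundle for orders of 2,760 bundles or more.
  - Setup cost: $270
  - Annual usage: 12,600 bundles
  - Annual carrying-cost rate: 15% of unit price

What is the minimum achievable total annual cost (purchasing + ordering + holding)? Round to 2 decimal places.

$1,592,630.43

H₁ = 15%×$126 = $18.9000;  H₂ = 15%×$124.26 = $18.6390
EOQ₁ = √(2×12,600×270/18.9000) = 600.00  (< 2,760, feasible at tier 1)
EOQ₂ = √(2×12,600×270/18.6390) = 604.19  (< 2,760 → use Q = 2,760 at tier-2 price)
TC(tier 1 (EOQ₁), Q≈600.0) = $1,598,940.00
TC(tier 2, Q≈2,760.0) = $1,592,630.43
Minimum at tier 2: $1,592,630.43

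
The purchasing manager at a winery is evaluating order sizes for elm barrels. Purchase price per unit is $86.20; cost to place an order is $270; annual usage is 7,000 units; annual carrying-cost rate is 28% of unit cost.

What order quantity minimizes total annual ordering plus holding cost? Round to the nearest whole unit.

Holding cost per unit per year: H = 28% × $86.2 = $24.1360
Optimal lot size Q* = (2 × 7,000 × $270 / $24.136)^½ ≈ 395.74

396 units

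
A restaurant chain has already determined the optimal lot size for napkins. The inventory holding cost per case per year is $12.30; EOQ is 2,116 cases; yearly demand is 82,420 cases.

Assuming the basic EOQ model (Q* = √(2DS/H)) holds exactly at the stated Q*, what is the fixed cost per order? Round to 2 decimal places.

From Q* = √(2DS/H) ⇒ Q*² = 2DS/H.
S = Q²H / (2D) = 2,116² × 12.3 / (2 × 82,420) = 334.0980

$334.10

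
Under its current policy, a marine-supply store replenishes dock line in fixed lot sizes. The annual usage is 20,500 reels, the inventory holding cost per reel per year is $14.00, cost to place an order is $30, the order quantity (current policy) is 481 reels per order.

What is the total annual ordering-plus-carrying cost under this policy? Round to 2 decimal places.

Annual ordering cost = (D/Q)·S = (20,500/481) × 30 = $1,278.59
Annual holding cost  = (Q/2)·H = (481/2) × 14 = $3,367.00
Total = $1,278.59 + $3,367.00 = $4,645.59

$4,645.59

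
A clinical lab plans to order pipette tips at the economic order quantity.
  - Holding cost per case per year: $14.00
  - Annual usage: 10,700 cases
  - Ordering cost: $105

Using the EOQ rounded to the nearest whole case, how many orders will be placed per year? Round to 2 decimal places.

Optimal lot size Q* = (2 × 10,700 × $105 / $14)^½ ≈ 400.62 → Q = 401
Orders per year = D/Q = 10,700 / 401 = 26.683

26.68 orders per year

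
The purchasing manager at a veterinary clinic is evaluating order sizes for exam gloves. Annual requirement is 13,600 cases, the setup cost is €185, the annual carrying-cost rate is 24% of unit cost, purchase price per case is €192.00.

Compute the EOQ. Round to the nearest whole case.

Carrying cost H = €192 × 24% = €46.0800/case/yr
Optimal lot size Q* = (2 × 13,600 × €185 / €46.08)^½ ≈ 330.46

330 cases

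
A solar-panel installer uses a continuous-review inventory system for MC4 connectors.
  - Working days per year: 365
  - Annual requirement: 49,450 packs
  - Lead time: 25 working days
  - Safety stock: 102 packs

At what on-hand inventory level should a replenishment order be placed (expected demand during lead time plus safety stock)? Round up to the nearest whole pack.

Daily demand d = 49,450 / 365 = 135.479 packs/day
Demand during lead time = 135.479 × 25 = 3,386.99
Reorder point = 3,386.99 + 102 = 3,488.99 → round up

3,489 packs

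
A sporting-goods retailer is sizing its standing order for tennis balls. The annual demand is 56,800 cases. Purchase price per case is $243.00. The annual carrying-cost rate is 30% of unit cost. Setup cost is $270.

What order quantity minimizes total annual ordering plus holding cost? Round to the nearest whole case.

649 cases

Carrying cost H = $243 × 30% = $72.9000/case/yr
2DS/H = 2·56,800·270/72.9 = 420,740.74
EOQ = √420,740.74 ≈ 648.65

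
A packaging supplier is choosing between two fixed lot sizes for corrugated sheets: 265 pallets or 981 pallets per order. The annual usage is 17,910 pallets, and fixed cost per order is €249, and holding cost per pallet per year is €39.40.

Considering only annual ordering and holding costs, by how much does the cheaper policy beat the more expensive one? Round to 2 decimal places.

Annual cost at Q: ordering D·S/Q plus holding Q·H/2.
TC(265) = (17,910/265)×249 + (265/2)×39.4 = €22,049.14
TC(981) = (17,910/981)×249 + (981/2)×39.4 = €23,871.66
Cheaper: Q = 265.  Difference = €1,822.52

€1,822.52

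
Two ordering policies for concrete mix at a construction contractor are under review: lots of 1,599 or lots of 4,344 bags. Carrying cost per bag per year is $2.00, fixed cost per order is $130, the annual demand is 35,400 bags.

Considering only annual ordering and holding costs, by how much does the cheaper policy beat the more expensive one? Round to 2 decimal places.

$926.34

For each Q, cost = (D/Q)·S + (Q/2)·H.
TC(1,599) = (35,400/1,599)×130 + (1,599/2)×2 = $4,477.05
TC(4,344) = (35,400/4,344)×130 + (4,344/2)×2 = $5,403.39
Cheaper: Q = 1,599.  Difference = $926.34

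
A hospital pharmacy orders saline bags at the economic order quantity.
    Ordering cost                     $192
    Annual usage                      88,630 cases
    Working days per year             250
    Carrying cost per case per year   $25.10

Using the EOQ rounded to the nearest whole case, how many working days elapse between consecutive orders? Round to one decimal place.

3.3 days

EOQ = √(2DS/H) = √(2 × 88,630 × 192 / 25.1)
    = √(1,355,933.07) ≈ 1,164.45 → Q = 1,164 cases
Cycle time = (working days × Q)/D = (250 × 1,164) / 88,630 = 3.283 days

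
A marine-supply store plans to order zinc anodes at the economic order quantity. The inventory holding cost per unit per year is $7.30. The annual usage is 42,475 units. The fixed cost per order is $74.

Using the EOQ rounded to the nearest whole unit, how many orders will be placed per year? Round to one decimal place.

45.8 orders per year

Q* = √(2·D·S / H) = √(2·42,475·74 / 7.3) = √861,137.0 ≈ 927.97 → Q = 928
Orders per year = D/Q = 42,475 / 928 = 45.770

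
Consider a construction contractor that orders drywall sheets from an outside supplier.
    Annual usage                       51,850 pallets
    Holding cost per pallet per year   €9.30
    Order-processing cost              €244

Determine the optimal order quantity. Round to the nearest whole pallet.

1,649 pallets

Q* = √(2·D·S / H) = √(2·51,850·244 / 9.3) = √2,720,731.2 ≈ 1,649.46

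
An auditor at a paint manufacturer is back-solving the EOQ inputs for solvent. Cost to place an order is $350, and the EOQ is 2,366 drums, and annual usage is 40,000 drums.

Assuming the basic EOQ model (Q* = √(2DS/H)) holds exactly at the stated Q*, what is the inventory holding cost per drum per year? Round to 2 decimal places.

EOQ relation: Q² = 2DS/H, so rearrange for the unknown.
H = 2DS / Q² = 2 × 40,000 × 350 / 2,366² = 5.0018

$5.00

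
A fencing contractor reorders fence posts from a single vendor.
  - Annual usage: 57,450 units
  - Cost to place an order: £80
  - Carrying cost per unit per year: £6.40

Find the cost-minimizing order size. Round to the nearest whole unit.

2DS/H = 2·57,450·80/6.4 = 1,436,250.00
EOQ = √1,436,250.00 ≈ 1,198.44

1,198 units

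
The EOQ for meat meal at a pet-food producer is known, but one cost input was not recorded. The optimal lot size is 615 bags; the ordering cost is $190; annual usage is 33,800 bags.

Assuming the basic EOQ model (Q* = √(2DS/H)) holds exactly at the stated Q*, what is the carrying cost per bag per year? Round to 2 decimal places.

Since Q* = (2DS/H)^½, squaring gives Q*²·H = 2DS.
H = 2DS / Q² = 2 × 33,800 × 190 / 615² = 33.9586

$33.96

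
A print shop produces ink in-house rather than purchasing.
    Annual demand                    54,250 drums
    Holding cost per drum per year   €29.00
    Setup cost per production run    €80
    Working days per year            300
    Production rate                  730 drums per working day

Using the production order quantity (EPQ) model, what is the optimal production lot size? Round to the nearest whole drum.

Daily demand d = 54,250/300 = 180.833; p = 730; 1 − d/p = 0.75228
EPQ = √(2DS / (H(1 − d/p)))
    = √(2 × 54,250 × 80 / (29 × 0.75228)) ≈ 630.77

631 drums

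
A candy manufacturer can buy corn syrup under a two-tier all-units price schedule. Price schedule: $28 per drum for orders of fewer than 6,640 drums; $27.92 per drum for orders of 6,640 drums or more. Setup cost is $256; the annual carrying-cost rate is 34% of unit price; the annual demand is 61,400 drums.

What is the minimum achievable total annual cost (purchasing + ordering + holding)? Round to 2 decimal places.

$1,736,499.66

H₁ = 34%×$28 = $9.5200;  H₂ = 34%×$27.92 = $9.4928
EOQ₁ = √(2×61,400×256/9.5200) = 1,817.19  (< 6,640, feasible at tier 1)
EOQ₂ = √(2×61,400×256/9.4928) = 1,819.79  (< 6,640 → use Q = 6,640 at tier-2 price)
TC(tier 1 (EOQ₁), Q≈1,817.2) = $1,736,499.66
TC(tier 2, Q≈6,640.0) = $1,748,171.32
Minimum at tier 1 (EOQ₁): $1,736,499.66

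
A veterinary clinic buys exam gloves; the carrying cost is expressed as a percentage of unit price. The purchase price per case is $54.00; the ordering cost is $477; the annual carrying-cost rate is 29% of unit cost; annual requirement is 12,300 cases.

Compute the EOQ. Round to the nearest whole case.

866 cases

Carrying cost H = $54 × 29% = $15.6600/case/yr
EOQ = √(2DS/H) = √(2 × 12,300 × 477 / 15.66)
    = √(749,310.34) ≈ 865.63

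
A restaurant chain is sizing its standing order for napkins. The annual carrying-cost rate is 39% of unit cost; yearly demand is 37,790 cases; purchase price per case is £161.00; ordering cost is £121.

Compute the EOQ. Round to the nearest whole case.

382 cases

Holding cost per case per year: H = 39% × £161 = £62.7900
EOQ = √(2DS/H) = √(2 × 37,790 × 121 / 62.79)
    = √(145,647.08) ≈ 381.64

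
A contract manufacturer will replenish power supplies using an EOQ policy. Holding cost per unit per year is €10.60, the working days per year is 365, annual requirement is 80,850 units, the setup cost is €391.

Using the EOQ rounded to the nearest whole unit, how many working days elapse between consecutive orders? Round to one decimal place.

Q* = √(2·D·S / H) = √(2·80,850·391 / 10.6) = √5,964,594.3 ≈ 2,442.25 → Q = 2,442 units
Days between orders = 365 / (D/Q) = 365 / 33.108 ≈ 11.024

11.0 days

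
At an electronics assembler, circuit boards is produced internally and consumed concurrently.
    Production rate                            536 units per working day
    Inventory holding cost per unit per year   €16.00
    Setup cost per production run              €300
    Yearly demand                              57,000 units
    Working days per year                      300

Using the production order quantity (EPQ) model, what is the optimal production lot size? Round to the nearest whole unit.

1,820 units

d = 57,000/300 = 190.0000 units/day;  effective holding cost H(1 − d/p) = 16·(1 − 190.0000/536) = 10.32836
Q* = √(2DS / H_eff) = √(2·57,000·300 / 10.32836) ≈ 1,819.69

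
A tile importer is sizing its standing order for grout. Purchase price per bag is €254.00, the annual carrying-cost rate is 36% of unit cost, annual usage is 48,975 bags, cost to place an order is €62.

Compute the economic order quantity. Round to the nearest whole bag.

Carrying cost H = €254 × 36% = €91.4400/bag/yr
2DS/H = 2·48,975·62/91.44 = 66,414.04
EOQ = √66,414.04 ≈ 257.71

258 bags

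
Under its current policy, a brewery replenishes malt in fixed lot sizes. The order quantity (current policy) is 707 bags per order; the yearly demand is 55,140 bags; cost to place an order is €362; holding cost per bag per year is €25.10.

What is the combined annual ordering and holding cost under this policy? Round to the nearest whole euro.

Orders/yr = 55,140/707 = 77.992; ordering cost = 77.992 × €362 = €28,232.93
Average inventory = 707/2 = 353.5; holding cost = 353.5 × €25.1 = €8,872.85
Total = €28,232.93 + €8,872.85 = €37,105.78

€37,106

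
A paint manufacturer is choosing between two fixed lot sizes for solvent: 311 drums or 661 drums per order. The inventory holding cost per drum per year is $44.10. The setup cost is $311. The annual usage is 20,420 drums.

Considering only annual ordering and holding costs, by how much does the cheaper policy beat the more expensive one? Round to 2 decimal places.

TC(Q) = (D/Q)S + (Q/2)H
TC(311) = (20,420/311)×311 + (311/2)×44.1 = $27,277.55
TC(661) = (20,420/661)×311 + (661/2)×44.1 = $24,182.64
Lots of 661 are cheaper by $3,094.91.

$3,094.91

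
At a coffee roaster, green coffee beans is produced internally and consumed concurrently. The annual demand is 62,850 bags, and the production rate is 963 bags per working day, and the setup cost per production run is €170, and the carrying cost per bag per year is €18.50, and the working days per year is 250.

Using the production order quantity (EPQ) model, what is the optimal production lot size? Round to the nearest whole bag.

1,250 bags

d = 62,850/250 = 251.4000 bags/day;  effective holding cost H(1 − d/p) = 18.5·(1 − 251.4000/963) = 13.67040
Q* = √(2DS / H_eff) = √(2·62,850·170 / 13.67040) ≈ 1,250.26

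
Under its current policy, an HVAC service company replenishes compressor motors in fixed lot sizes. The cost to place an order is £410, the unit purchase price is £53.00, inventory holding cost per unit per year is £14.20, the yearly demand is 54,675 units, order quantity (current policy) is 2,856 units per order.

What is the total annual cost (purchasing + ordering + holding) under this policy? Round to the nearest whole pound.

Ordering: D/Q × S = 54,675/2,856 × £410 = £7,849.00
Holding:  Q/2 × H = 2,856/2 × £14.2 = £20,277.60
Purchase cost = D·C = 54,675 × 53 = £2,897,775.00
Total = £7,849.00 + £20,277.60 + £2,897,775.00 = £2,925,901.60

£2,925,902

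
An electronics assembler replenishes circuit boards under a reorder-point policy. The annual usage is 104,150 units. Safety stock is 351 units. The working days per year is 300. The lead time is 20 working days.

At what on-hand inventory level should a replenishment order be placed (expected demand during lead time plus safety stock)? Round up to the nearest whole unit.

7,295 units

Daily demand d = 104,150 / 300 = 347.167 units/day
Demand during lead time = 347.167 × 20 = 6,943.33
Reorder point = 6,943.33 + 351 = 7,294.33 → round up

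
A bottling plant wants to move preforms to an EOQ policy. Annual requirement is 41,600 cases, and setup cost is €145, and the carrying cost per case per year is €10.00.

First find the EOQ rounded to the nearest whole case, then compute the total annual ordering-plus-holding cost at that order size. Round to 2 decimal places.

Q* = √(2·D·S / H) = √(2·41,600·145 / 10) = √1,206,400.0 ≈ 1,098.36 → Q = 1,098 cases
Orders/yr = 41,600/1,098 = 37.887; ordering cost = 37.887 × €145 = €5,493.62
Average inventory = 1,098/2 = 549; holding cost = 549 × €10 = €5,490.00
Total = €5,493.62 + €5,490.00 = €10,983.62

€10,983.62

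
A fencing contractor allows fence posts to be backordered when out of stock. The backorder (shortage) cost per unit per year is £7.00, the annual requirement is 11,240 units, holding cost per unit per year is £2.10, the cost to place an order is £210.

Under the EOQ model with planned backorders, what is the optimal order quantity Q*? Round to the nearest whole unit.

1,710 units

Basic EOQ = √(2·11,240·210/2.1) = 1,499.333
Backorder adjustment √((H+b)/b) = √((2.1+7)/7) = 1.1402
Q* = 1,499.333 × 1.1402 ≈ 1,709.50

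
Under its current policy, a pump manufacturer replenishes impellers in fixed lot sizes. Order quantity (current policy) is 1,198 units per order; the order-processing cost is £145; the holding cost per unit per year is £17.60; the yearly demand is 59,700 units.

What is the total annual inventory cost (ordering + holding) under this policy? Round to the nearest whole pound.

Orders/yr = 59,700/1,198 = 49.833; ordering cost = 49.833 × £145 = £7,225.79
Average inventory = 1,198/2 = 599; holding cost = 599 × £17.6 = £10,542.40
Total = £7,225.79 + £10,542.40 = £17,768.19

£17,768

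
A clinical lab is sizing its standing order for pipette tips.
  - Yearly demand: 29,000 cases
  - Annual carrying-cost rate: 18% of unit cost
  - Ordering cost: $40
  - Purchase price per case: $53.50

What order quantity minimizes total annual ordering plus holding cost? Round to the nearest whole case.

491 cases

Holding cost per case per year: H = 18% × $53.5 = $9.6300
Optimal lot size Q* = (2 × 29,000 × $40 / $9.63)^½ ≈ 490.83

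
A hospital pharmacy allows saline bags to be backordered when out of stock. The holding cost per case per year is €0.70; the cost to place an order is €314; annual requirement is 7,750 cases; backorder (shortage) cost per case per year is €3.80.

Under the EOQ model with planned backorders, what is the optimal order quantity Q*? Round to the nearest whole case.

2,869 cases

Q* = √(2DS/H) · √((H + b)/b)
   = √(2 × 7,750 × 314 / 0.7) · √((0.7 + 3.8) / 3.8)
   = 2,636.827 × 1.0882 ≈ 2,869.43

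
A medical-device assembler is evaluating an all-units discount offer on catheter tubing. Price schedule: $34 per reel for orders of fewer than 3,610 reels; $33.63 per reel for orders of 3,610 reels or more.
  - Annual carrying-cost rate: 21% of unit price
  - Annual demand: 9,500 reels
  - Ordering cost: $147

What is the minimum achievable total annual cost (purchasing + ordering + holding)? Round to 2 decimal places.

$327,465.65

H₁ = 21%×$34 = $7.1400;  H₂ = 21%×$33.63 = $7.0623
EOQ₁ = √(2×9,500×147/7.1400) = 625.44  (< 3,610, feasible at tier 1)
EOQ₂ = √(2×9,500×147/7.0623) = 628.87  (< 3,610 → use Q = 3,610 at tier-2 price)
TC(tier 1 (EOQ₁), Q≈625.4) = $327,465.65
TC(tier 2, Q≈3,610.0) = $332,619.29
Minimum at tier 1 (EOQ₁): $327,465.65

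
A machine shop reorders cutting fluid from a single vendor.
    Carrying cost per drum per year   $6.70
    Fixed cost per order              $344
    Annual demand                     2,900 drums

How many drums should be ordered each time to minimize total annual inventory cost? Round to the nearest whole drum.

546 drums

Q* = √(2·D·S / H) = √(2·2,900·344 / 6.7) = √297,791.0 ≈ 545.70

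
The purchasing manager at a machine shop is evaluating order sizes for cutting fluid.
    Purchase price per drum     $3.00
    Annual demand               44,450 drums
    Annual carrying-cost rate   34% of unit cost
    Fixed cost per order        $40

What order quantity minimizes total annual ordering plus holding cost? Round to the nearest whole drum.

1,867 drums

Carrying cost H = $3 × 34% = $1.0200/drum/yr
2DS/H = 2·44,450·40/1.02 = 3,486,274.51
EOQ = √3,486,274.51 ≈ 1,867.16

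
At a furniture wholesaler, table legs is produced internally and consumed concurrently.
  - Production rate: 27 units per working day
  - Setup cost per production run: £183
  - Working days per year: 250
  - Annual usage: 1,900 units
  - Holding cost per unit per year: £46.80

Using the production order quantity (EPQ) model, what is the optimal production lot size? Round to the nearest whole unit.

144 units

d = 1,900/250 = 7.6000 units/day;  effective holding cost H(1 − d/p) = 46.8·(1 − 7.6000/27) = 33.62667
Q* = √(2DS / H_eff) = √(2·1,900·183 / 33.62667) ≈ 143.81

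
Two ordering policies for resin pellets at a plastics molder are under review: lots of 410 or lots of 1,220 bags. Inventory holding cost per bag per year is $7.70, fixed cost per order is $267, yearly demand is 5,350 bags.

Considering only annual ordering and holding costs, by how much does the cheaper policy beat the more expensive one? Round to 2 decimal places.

$805.34

TC(Q) = (D/Q)S + (Q/2)H
TC(410) = (5,350/410)×267 + (410/2)×7.7 = $5,062.52
TC(1,220) = (5,350/1,220)×267 + (1,220/2)×7.7 = $5,867.86
Cheaper: Q = 410.  Difference = $805.34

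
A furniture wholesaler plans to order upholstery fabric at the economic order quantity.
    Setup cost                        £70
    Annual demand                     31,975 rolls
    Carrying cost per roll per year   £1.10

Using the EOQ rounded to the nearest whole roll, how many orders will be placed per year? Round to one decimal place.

Optimal lot size Q* = (2 × 31,975 × £70 / £1.1)^½ ≈ 2,017.31 → Q = 2,017
N = D/Q = 31,975/2,017 ≈ 15.853 orders/yr

15.9 orders per year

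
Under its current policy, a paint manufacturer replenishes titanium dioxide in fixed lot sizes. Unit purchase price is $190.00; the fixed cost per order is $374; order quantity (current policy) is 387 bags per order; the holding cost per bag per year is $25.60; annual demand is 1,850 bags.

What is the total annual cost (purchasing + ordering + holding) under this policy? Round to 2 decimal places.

$358,241.46

Ordering: D/Q × S = 1,850/387 × $374 = $1,787.86
Holding:  Q/2 × H = 387/2 × $25.6 = $4,953.60
Purchase cost = D·C = 1,850 × 190 = $351,500.00
Total = $1,787.86 + $4,953.60 + $351,500.00 = $358,241.46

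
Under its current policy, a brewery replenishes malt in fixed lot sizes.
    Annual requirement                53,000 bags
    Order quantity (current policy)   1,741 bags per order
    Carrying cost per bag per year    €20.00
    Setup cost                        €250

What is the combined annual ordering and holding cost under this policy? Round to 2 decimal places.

Annual ordering cost = (D/Q)·S = (53,000/1,741) × 250 = €7,610.57
Annual holding cost  = (Q/2)·H = (1,741/2) × 20 = €17,410.00
Total = €7,610.57 + €17,410.00 = €25,020.57

€25,020.57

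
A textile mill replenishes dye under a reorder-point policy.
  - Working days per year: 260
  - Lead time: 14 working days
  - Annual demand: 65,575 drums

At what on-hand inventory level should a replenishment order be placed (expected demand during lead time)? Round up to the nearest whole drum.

Daily demand d = 65,575 / 260 = 252.212 drums/day
Demand during lead time = 252.212 × 14 = 3,530.96
Reorder point = 3,530.96 → round up

3,531 drums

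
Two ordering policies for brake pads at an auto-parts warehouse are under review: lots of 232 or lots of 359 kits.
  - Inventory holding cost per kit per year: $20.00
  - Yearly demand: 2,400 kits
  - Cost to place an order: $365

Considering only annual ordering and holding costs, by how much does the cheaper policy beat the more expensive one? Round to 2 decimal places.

$65.75

Annual cost at Q: ordering D·S/Q plus holding Q·H/2.
TC(232) = (2,400/232)×365 + (232/2)×20 = $6,095.86
TC(359) = (2,400/359)×365 + (359/2)×20 = $6,030.11
|ΔTC| = |$6,095.86 − $6,030.11| = $65.75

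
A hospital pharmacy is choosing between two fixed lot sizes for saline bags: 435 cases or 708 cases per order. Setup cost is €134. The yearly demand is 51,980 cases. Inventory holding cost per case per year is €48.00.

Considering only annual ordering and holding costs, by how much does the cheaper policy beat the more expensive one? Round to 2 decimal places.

€377.79

For each Q, cost = (D/Q)·S + (Q/2)·H.
TC(435) = (51,980/435)×134 + (435/2)×48 = €26,452.23
TC(708) = (51,980/708)×134 + (708/2)×48 = €26,830.02
Lots of 435 are cheaper by €377.79.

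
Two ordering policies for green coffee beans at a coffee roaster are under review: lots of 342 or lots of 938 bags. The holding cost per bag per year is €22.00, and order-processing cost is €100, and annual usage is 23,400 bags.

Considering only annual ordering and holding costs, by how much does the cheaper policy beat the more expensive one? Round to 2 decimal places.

For each Q, cost = (D/Q)·S + (Q/2)·H.
TC(342) = (23,400/342)×100 + (342/2)×22 = €10,604.11
TC(938) = (23,400/938)×100 + (938/2)×22 = €12,812.67
Lots of 342 are cheaper by €2,208.56.

€2,208.56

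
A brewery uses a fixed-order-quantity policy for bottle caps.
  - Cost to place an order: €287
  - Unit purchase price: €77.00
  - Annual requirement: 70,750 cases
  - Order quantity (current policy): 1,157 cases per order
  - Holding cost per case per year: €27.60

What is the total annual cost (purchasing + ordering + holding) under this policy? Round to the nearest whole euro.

Orders/yr = 70,750/1,157 = 61.150; ordering cost = 61.150 × €287 = €17,549.91
Average inventory = 1,157/2 = 578.5; holding cost = 578.5 × €27.6 = €15,966.60
Purchase cost = D·C = 70,750 × 77 = €5,447,750.00
Total = €17,549.91 + €15,966.60 + €5,447,750.00 = €5,481,266.51

€5,481,267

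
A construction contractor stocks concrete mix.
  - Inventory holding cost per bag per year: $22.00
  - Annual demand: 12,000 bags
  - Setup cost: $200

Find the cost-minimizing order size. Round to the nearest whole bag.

2DS/H = 2·12,000·200/22 = 218,181.82
EOQ = √218,181.82 ≈ 467.10

467 bags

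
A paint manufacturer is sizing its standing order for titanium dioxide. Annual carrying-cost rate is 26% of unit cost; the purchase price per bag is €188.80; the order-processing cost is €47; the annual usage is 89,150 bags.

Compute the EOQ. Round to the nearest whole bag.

413 bags

Holding cost per bag per year: H = 26% × €188.8 = €49.0880
Optimal lot size Q* = (2 × 89,150 × €47 / €49.088)^½ ≈ 413.18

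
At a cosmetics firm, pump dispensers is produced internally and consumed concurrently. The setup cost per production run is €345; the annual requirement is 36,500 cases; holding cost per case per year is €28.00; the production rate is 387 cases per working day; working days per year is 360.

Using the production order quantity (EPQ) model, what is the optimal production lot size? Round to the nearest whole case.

1,104 cases

Daily demand d = 36,500/360 = 101.389; p = 387; 1 − d/p = 0.73801
EPQ = √(2DS / (H(1 − d/p)))
    = √(2 × 36,500 × 345 / (28 × 0.73801)) ≈ 1,103.98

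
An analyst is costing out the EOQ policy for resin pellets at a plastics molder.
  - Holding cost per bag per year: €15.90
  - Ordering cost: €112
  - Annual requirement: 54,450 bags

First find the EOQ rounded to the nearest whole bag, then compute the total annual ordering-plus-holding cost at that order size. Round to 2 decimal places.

€13,925.84

Q* = √(2·D·S / H) = √(2·54,450·112 / 15.9) = √767,094.3 ≈ 875.84 → Q = 876 bags
Ordering: D/Q × S = 54,450/876 × €112 = €6,961.64
Holding:  Q/2 × H = 876/2 × €15.9 = €6,964.20
Total = €6,961.64 + €6,964.20 = €13,925.84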